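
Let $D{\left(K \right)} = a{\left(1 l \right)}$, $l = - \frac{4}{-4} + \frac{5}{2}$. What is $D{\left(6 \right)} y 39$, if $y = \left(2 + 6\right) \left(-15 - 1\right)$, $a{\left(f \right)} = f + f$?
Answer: $-34944$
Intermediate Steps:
$l = \frac{7}{2}$ ($l = \left(-4\right) \left(- \frac{1}{4}\right) + 5 \cdot \frac{1}{2} = 1 + \frac{5}{2} = \frac{7}{2} \approx 3.5$)
$a{\left(f \right)} = 2 f$
$D{\left(K \right)} = 7$ ($D{\left(K \right)} = 2 \cdot 1 \cdot \frac{7}{2} = 2 \cdot \frac{7}{2} = 7$)
$y = -128$ ($y = 8 \left(-16\right) = -128$)
$D{\left(6 \right)} y 39 = 7 \left(-128\right) 39 = \left(-896\right) 39 = -34944$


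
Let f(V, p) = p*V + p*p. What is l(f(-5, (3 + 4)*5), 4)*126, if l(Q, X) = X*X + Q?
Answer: 134316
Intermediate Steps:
f(V, p) = p**2 + V*p (f(V, p) = V*p + p**2 = p**2 + V*p)
l(Q, X) = Q + X**2 (l(Q, X) = X**2 + Q = Q + X**2)
l(f(-5, (3 + 4)*5), 4)*126 = (((3 + 4)*5)*(-5 + (3 + 4)*5) + 4**2)*126 = ((7*5)*(-5 + 7*5) + 16)*126 = (35*(-5 + 35) + 16)*126 = (35*30 + 16)*126 = (1050 + 16)*126 = 1066*126 = 134316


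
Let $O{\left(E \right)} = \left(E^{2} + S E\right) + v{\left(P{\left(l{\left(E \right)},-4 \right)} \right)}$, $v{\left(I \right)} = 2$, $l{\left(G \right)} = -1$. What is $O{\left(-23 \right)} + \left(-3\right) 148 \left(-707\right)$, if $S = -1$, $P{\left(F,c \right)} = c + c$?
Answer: $314462$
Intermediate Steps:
$P{\left(F,c \right)} = 2 c$
$O{\left(E \right)} = 2 + E^{2} - E$ ($O{\left(E \right)} = \left(E^{2} - E\right) + 2 = 2 + E^{2} - E$)
$O{\left(-23 \right)} + \left(-3\right) 148 \left(-707\right) = \left(2 + \left(-23\right)^{2} - -23\right) + \left(-3\right) 148 \left(-707\right) = \left(2 + 529 + 23\right) - -313908 = 554 + 313908 = 314462$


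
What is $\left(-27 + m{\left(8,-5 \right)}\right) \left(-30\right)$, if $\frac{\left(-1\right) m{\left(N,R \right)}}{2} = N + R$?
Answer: $990$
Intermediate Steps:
$m{\left(N,R \right)} = - 2 N - 2 R$ ($m{\left(N,R \right)} = - 2 \left(N + R\right) = - 2 N - 2 R$)
$\left(-27 + m{\left(8,-5 \right)}\right) \left(-30\right) = \left(-27 - 6\right) \left(-30\right) = \left(-33\right) \left(-30\right) = 990$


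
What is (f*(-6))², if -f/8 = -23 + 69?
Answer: 4875264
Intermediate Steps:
f = -368 (f = -8*(-23 + 69) = -8*46 = -368)
(f*(-6))² = (-368*(-6))² = 2208² = 4875264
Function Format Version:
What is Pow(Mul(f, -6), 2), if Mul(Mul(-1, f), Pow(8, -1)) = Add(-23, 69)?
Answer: 4875264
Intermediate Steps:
f = -368 (f = Mul(-8, Add(-23, 69)) = Mul(-8, 46) = -368)
Pow(Mul(f, -6), 2) = Pow(Mul(-368, -6), 2) = Pow(2208, 2) = 4875264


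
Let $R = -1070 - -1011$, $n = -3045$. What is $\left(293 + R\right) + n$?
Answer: $-2811$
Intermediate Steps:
$R = -59$ ($R = -1070 + 1011 = -59$)
$\left(293 + R\right) + n = \left(293 - 59\right) - 3045 = 234 - 3045 = -2811$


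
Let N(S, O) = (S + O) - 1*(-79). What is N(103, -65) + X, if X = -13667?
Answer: -13550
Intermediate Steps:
N(S, O) = 79 + O + S (N(S, O) = (O + S) + 79 = 79 + O + S)
N(103, -65) + X = (79 - 65 + 103) - 13667 = 117 - 13667 = -13550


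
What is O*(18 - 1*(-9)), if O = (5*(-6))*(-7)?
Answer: 5670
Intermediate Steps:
O = 210 (O = -30*(-7) = 210)
O*(18 - 1*(-9)) = 210*(18 - 1*(-9)) = 210*(18 + 9) = 210*27 = 5670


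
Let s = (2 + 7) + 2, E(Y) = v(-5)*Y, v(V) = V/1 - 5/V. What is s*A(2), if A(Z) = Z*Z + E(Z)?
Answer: -44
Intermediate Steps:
v(V) = V - 5/V (v(V) = V*1 - 5/V = V - 5/V)
E(Y) = -4*Y (E(Y) = (-5 - 5/(-5))*Y = (-5 - 5*(-⅕))*Y = (-5 + 1)*Y = -4*Y)
A(Z) = Z² - 4*Z (A(Z) = Z*Z - 4*Z = Z² - 4*Z)
s = 11 (s = 9 + 2 = 11)
s*A(2) = 11*(2*(-4 + 2)) = 11*(2*(-2)) = 11*(-4) = -44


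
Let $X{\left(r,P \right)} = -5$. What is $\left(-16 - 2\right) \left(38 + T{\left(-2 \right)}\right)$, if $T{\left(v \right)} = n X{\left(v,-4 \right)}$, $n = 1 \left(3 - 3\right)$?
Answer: $-684$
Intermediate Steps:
$n = 0$ ($n = 1 \cdot 0 = 0$)
$T{\left(v \right)} = 0$ ($T{\left(v \right)} = 0 \left(-5\right) = 0$)
$\left(-16 - 2\right) \left(38 + T{\left(-2 \right)}\right) = \left(-16 - 2\right) \left(38 + 0\right) = \left(-16 - 2\right) 38 = \left(-18\right) 38 = -684$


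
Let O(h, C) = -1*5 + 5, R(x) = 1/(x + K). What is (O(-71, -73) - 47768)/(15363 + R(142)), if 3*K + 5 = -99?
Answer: -15381296/4946889 ≈ -3.1093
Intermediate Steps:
K = -104/3 (K = -5/3 + (⅓)*(-99) = -5/3 - 33 = -104/3 ≈ -34.667)
R(x) = 1/(-104/3 + x) (R(x) = 1/(x - 104/3) = 1/(-104/3 + x))
O(h, C) = 0 (O(h, C) = -5 + 5 = 0)
(O(-71, -73) - 47768)/(15363 + R(142)) = (0 - 47768)/(15363 + 3/(-104 + 3*142)) = -47768/(15363 + 3/(-104 + 426)) = -47768/(15363 + 3/322) = -47768/4946889/322 = -47768*322/4946889 = -15381296/4946889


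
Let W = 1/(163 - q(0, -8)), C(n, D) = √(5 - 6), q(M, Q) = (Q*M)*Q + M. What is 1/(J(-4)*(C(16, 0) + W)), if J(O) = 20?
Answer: 163/531400 - 26569*I/531400 ≈ 0.00030674 - 0.049998*I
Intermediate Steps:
q(M, Q) = M + M*Q² (q(M, Q) = (M*Q)*Q + M = M*Q² + M = M + M*Q²)
C(n, D) = I (C(n, D) = √(-1) = I)
W = 1/163 (W = 1/(163 - 0*(1 + (-8)²)) = 1/(163 - 0*(1 + 64)) = 1/(163 - 0*65) = 1/(163 - 1*0) = 1/(163 + 0) = 1/163 ≈ 0.0061350)
1/(J(-4)*(C(16, 0) + W)) = 1/(20*(I + 1/163)) = 1/(20*(1/163 + I)) = 1/(20/163 + 20*I) = 26569*(20/163 - 20*I)/10628000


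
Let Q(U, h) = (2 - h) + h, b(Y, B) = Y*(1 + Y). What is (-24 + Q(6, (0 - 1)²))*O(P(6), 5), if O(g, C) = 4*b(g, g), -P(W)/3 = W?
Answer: -26928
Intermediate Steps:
P(W) = -3*W
O(g, C) = 4*g*(1 + g) (O(g, C) = 4*(g*(1 + g)) = 4*g*(1 + g))
Q(U, h) = 2
(-24 + Q(6, (0 - 1)²))*O(P(6), 5) = (-24 + 2)*(4*(-3*6)*(1 - 3*6)) = -88*(-18)*(1 - 18) = -88*(-18)*(-17) = -22*1224 = -26928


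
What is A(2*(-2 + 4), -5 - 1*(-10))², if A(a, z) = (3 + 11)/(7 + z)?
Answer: 49/36 ≈ 1.3611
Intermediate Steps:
A(a, z) = 14/(7 + z)
A(2*(-2 + 4), -5 - 1*(-10))² = (14/(7 + (-5 - 1*(-10))))² = (14/(7 + (-5 + 10)))² = (14/(7 + 5))² = (14/12)² = (14*(1/12))² = (7/6)² = 49/36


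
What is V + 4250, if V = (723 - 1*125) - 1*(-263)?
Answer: 5111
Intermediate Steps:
V = 861 (V = (723 - 125) + 263 = 598 + 263 = 861)
V + 4250 = 861 + 4250 = 5111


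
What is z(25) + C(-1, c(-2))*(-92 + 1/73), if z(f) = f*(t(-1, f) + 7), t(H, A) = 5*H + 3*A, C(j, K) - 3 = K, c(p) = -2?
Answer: 133810/73 ≈ 1833.0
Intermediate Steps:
C(j, K) = 3 + K
t(H, A) = 3*A + 5*H
z(f) = f*(2 + 3*f) (z(f) = f*((3*f + 5*(-1)) + 7) = f*((3*f - 5) + 7) = f*((-5 + 3*f) + 7) = f*(2 + 3*f))
z(25) + C(-1, c(-2))*(-92 + 1/73) = 25*(2 + 3*25) + (3 - 2)*(-92 + 1/73) = 25*(2 + 75) + 1*(-92 + 1/73) = 25*77 + 1*(-6715/73) = 1925 - 6715/73 = 133810/73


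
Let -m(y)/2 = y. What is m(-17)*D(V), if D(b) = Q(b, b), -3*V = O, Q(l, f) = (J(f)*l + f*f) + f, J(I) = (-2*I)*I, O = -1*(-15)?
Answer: 9180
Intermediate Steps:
m(y) = -2*y
O = 15
J(I) = -2*I**2
Q(l, f) = f + f**2 - 2*l*f**2 (Q(l, f) = ((-2*f**2)*l + f*f) + f = (-2*l*f**2 + f**2) + f = (f**2 - 2*l*f**2) + f = f + f**2 - 2*l*f**2)
V = -5 (V = -1/3*15 = -5)
D(b) = b*(1 + b - 2*b**2) (D(b) = b*(1 + b - 2*b*b) = b*(1 + b - 2*b**2))
m(-17)*D(V) = (-2*(-17))*(-5*(1 - 5 - 2*(-5)**2)) = 34*(-5*(1 - 5 - 2*25)) = 34*(-5*(1 - 5 - 50)) = 34*(-5*(-54)) = 34*270 = 9180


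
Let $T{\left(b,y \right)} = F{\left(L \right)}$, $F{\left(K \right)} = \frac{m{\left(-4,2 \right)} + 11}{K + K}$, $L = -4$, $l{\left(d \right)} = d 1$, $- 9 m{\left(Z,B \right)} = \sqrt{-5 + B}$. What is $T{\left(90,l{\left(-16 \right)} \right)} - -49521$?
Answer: $\frac{396157}{8} + \frac{i \sqrt{3}}{72} \approx 49520.0 + 0.024056 i$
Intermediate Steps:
$m{\left(Z,B \right)} = - \frac{\sqrt{-5 + B}}{9}$
$l{\left(d \right)} = d$
$F{\left(K \right)} = \frac{11 - \frac{i \sqrt{3}}{9}}{2 K}$ ($F{\left(K \right)} = \frac{- \frac{\sqrt{-5 + 2}}{9} + 11}{K + K} = \frac{- \frac{\sqrt{-3}}{9} + 11}{2 K} = \left(- \frac{i \sqrt{3}}{9} + 11\right) \frac{1}{2 K} = \left(11 - \frac{i \sqrt{3}}{9}\right) \frac{1}{2 K} = \frac{11 - \frac{i \sqrt{3}}{9}}{2 K}$)
$T{\left(b,y \right)} = - \frac{11}{8} + \frac{i \sqrt{3}}{72}$ ($T{\left(b,y \right)} = \frac{99 - i \sqrt{3}}{18 \left(-4\right)} = \frac{1}{18} \left(- \frac{1}{4}\right) \left(99 - i \sqrt{3}\right) = - \frac{11}{8} + \frac{i \sqrt{3}}{72}$)
$T{\left(90,l{\left(-16 \right)} \right)} - -49521 = \left(- \frac{11}{8} + \frac{i \sqrt{3}}{72}\right) - -49521 = \left(- \frac{11}{8} + \frac{i \sqrt{3}}{72}\right) + 49521 = \frac{396157}{8} + \frac{i \sqrt{3}}{72}$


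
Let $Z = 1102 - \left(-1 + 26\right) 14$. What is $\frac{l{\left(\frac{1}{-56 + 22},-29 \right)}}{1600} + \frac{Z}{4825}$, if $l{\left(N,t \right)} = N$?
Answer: $\frac{1636159}{10499200} \approx 0.15584$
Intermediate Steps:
$Z = 752$ ($Z = 1102 - 25 \cdot 14 = 1102 - 350 = 752$)
$\frac{l{\left(\frac{1}{-56 + 22},-29 \right)}}{1600} + \frac{Z}{4825} = \frac{1}{\left(-56 + 22\right) 1600} + \frac{752}{4825} = \frac{1}{-34} \cdot \frac{1}{1600} + 752 \cdot \frac{1}{4825} = \left(- \frac{1}{34}\right) \frac{1}{1600} + \frac{752}{4825} = - \frac{1}{54400} + \frac{752}{4825} = \frac{1636159}{10499200}$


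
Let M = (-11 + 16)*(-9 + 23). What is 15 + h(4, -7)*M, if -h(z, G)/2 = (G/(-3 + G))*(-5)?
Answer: 505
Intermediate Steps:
M = 70 (M = 5*14 = 70)
h(z, G) = 10*G/(-3 + G) (h(z, G) = -2*G/(-3 + G)*(-5) = -(-10)*G/(-3 + G) = 10*G/(-3 + G))
15 + h(4, -7)*M = 15 + (10*(-7)/(-3 - 7))*70 = 15 + (10*(-7)/(-10))*70 = 15 + (10*(-7)*(-⅒))*70 = 15 + 7*70 = 15 + 490 = 505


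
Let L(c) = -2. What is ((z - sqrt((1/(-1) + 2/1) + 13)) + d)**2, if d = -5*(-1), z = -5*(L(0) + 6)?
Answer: (15 + sqrt(14))**2 ≈ 351.25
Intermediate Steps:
z = -20 (z = -5*(-2 + 6) = -5*4 = -20)
d = 5
((z - sqrt((1/(-1) + 2/1) + 13)) + d)**2 = ((-20 - sqrt((1/(-1) + 2/1) + 13)) + 5)**2 = ((-20 - sqrt((1*(-1) + 2*1) + 13)) + 5)**2 = ((-20 - sqrt((-1 + 2) + 13)) + 5)**2 = ((-20 - sqrt(1 + 13)) + 5)**2 = ((-20 - sqrt(14)) + 5)**2 = (-15 - sqrt(14))**2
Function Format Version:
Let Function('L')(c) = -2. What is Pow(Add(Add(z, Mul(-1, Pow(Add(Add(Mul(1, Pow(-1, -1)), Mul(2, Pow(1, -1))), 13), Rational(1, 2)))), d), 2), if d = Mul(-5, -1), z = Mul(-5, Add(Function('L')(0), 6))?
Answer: Pow(Add(15, Pow(14, Rational(1, 2))), 2) ≈ 351.25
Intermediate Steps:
z = -20 (z = Mul(-5, Add(-2, 6)) = Mul(-5, 4) = -20)
d = 5
Pow(Add(Add(z, Mul(-1, Pow(Add(Add(Mul(1, Pow(-1, -1)), Mul(2, Pow(1, -1))), 13), Rational(1, 2)))), d), 2) = Pow(Add(Add(-20, Mul(-1, Pow(Add(Add(Mul(1, Pow(-1, -1)), Mul(2, Pow(1, -1))), 13), Rational(1, 2)))), 5), 2) = Pow(Add(Add(-20, Mul(-1, Pow(Add(Add(Mul(1, -1), Mul(2, 1)), 13), Rational(1, 2)))), 5), 2) = Pow(Add(Add(-20, Mul(-1, Pow(Add(Add(-1, 2), 13), Rational(1, 2)))), 5), 2) = Pow(Add(Add(-20, Mul(-1, Pow(Add(1, 13), Rational(1, 2)))), 5), 2) = Pow(Add(Add(-20, Mul(-1, Pow(14, Rational(1, 2)))), 5), 2) = Pow(Add(-15, Mul(-1, Pow(14, Rational(1, 2)))), 2)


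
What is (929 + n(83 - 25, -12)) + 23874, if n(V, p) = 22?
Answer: 24825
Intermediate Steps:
(929 + n(83 - 25, -12)) + 23874 = (929 + 22) + 23874 = 951 + 23874 = 24825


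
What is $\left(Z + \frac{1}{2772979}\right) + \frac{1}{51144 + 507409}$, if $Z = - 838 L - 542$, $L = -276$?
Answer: $\frac{357392266443924234}{1548855739387} \approx 2.3075 \cdot 10^{5}$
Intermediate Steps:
$Z = 230746$ ($Z = \left(-838\right) \left(-276\right) - 542 = 231288 - 542 = 230746$)
$\left(Z + \frac{1}{2772979}\right) + \frac{1}{51144 + 507409} = \left(230746 + \frac{1}{2772979}\right) + \frac{1}{51144 + 507409} = \left(230746 + \frac{1}{2772979}\right) + \frac{1}{558553} = \frac{639853812335}{2772979} + \frac{1}{558553} = \frac{357392266443924234}{1548855739387}$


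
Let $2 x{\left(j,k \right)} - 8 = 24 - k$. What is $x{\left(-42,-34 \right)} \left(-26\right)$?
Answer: $-858$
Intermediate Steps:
$x{\left(j,k \right)} = 16 - \frac{k}{2}$ ($x{\left(j,k \right)} = 4 + \frac{24 - k}{2} = 4 - \left(-12 + \frac{k}{2}\right) = 16 - \frac{k}{2}$)
$x{\left(-42,-34 \right)} \left(-26\right) = \left(16 - -17\right) \left(-26\right) = \left(16 + 17\right) \left(-26\right) = 33 \left(-26\right) = -858$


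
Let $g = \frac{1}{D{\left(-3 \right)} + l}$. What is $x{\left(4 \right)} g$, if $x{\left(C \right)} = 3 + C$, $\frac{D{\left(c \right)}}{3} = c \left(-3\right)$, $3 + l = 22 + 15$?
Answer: $\frac{7}{61} \approx 0.11475$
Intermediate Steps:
$l = 34$ ($l = -3 + \left(22 + 15\right) = -3 + 37 = 34$)
$D{\left(c \right)} = - 9 c$ ($D{\left(c \right)} = 3 c \left(-3\right) = 3 \left(- 3 c\right) = - 9 c$)
$g = \frac{1}{61}$ ($g = \frac{1}{\left(-9\right) \left(-3\right) + 34} = \frac{1}{27 + 34} = \frac{1}{61} \approx 0.016393$)
$x{\left(4 \right)} g = \left(3 + 4\right) \frac{1}{61} = 7 \cdot \frac{1}{61} = \frac{7}{61}$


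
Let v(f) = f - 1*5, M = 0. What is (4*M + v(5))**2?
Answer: 0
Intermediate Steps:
v(f) = -5 + f (v(f) = f - 5 = -5 + f)
(4*M + v(5))**2 = (4*0 + (-5 + 5))**2 = (0 + 0)**2 = 0**2 = 0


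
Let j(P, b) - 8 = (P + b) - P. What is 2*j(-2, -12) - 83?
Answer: -91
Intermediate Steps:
j(P, b) = 8 + b (j(P, b) = 8 + ((P + b) - P) = 8 + b)
2*j(-2, -12) - 83 = 2*(8 - 12) - 83 = 2*(-4) - 83 = -8 - 83 = -91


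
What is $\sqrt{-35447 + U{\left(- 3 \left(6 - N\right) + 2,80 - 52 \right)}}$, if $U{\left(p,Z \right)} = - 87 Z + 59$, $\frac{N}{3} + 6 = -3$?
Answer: $8 i \sqrt{591} \approx 194.48 i$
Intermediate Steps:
$N = -27$ ($N = -18 + 3 \left(-3\right) = -18 - 9 = -27$)
$U{\left(p,Z \right)} = 59 - 87 Z$
$\sqrt{-35447 + U{\left(- 3 \left(6 - N\right) + 2,80 - 52 \right)}} = \sqrt{-35447 + \left(59 - 87 \left(80 - 52\right)\right)} = \sqrt{-35447 + \left(59 - 2436\right)} = \sqrt{-35447 - 2377} = \sqrt{-37824} = 8 i \sqrt{591}$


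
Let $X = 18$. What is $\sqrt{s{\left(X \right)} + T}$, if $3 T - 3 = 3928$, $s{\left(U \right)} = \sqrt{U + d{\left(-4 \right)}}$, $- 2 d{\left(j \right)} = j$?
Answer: $\frac{\sqrt{11793 + 18 \sqrt{5}}}{3} \approx 36.26$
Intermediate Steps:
$d{\left(j \right)} = - \frac{j}{2}$
$s{\left(U \right)} = \sqrt{2 + U}$ ($s{\left(U \right)} = \sqrt{U - -2} = \sqrt{U + 2} = \sqrt{2 + U}$)
$T = \frac{3931}{3}$ ($T = 1 + \frac{1}{3} \cdot 3928 = 1 + \frac{3928}{3} = \frac{3931}{3} \approx 1310.3$)
$\sqrt{s{\left(X \right)} + T} = \sqrt{\sqrt{2 + 18} + \frac{3931}{3}} = \sqrt{\sqrt{20} + \frac{3931}{3}} = \sqrt{2 \sqrt{5} + \frac{3931}{3}} = \sqrt{\frac{3931}{3} + 2 \sqrt{5}}$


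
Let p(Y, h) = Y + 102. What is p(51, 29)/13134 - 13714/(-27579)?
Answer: 61446421/120740862 ≈ 0.50891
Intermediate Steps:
p(Y, h) = 102 + Y
p(51, 29)/13134 - 13714/(-27579) = (102 + 51)/13134 - 13714/(-27579) = 153*(1/13134) - 13714*(-1/27579) = 51/4378 + 13714/27579 = 61446421/120740862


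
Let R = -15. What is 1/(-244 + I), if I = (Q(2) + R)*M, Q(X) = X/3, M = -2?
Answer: -3/646 ≈ -0.0046440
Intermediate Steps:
Q(X) = X/3 (Q(X) = X*(⅓) = X/3)
I = 86/3 (I = ((⅓)*2 - 15)*(-2) = (⅔ - 15)*(-2) = -43/3*(-2) = 86/3 ≈ 28.667)
1/(-244 + I) = 1/(-244 + 86/3) = 1/(-646/3) = -3/646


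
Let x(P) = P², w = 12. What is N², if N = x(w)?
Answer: 20736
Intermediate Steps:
N = 144 (N = 12² = 144)
N² = 144² = 20736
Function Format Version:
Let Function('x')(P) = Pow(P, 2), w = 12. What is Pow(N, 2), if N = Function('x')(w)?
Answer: 20736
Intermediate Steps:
N = 144 (N = Pow(12, 2) = 144)
Pow(N, 2) = Pow(144, 2) = 20736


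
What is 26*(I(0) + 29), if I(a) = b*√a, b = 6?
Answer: 754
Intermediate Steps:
I(a) = 6*√a
26*(I(0) + 29) = 26*(6*√0 + 29) = 26*(6*0 + 29) = 26*(0 + 29) = 26*29 = 754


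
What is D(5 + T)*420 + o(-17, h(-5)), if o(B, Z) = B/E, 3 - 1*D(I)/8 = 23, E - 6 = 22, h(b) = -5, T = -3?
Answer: -1881617/28 ≈ -67201.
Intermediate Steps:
E = 28 (E = 6 + 22 = 28)
D(I) = -160 (D(I) = 24 - 8*23 = 24 - 184 = -160)
o(B, Z) = B/28
D(5 + T)*420 + o(-17, h(-5)) = -160*420 + (1/28)*(-17) = -67200 - 17/28 = -1881617/28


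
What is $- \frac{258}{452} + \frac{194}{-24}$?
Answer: $- \frac{11735}{1356} \approx -8.6541$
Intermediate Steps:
$- \frac{258}{452} + \frac{194}{-24} = \left(-258\right) \frac{1}{452} + 194 \left(- \frac{1}{24}\right) = - \frac{129}{226} - \frac{97}{12} = - \frac{11735}{1356}$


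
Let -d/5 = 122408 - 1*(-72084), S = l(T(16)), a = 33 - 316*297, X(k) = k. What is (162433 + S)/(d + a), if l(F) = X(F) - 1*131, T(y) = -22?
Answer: -162280/1066279 ≈ -0.15219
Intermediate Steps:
a = -93819 (a = 33 - 93852 = -93819)
l(F) = -131 + F (l(F) = F - 1*131 = F - 131 = -131 + F)
S = -153 (S = -131 - 22 = -153)
d = -972460 (d = -5*(122408 - 1*(-72084)) = -5*(122408 + 72084) = -5*194492 = -972460)
(162433 + S)/(d + a) = (162433 - 153)/(-972460 - 93819) = 162280/(-1066279) = 162280*(-1/1066279) = -162280/1066279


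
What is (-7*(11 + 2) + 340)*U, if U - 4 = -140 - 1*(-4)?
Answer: -32868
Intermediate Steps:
U = -132 (U = 4 + (-140 - 1*(-4)) = 4 + (-140 + 4) = 4 - 136 = -132)
(-7*(11 + 2) + 340)*U = (-7*(11 + 2) + 340)*(-132) = (-7*13 + 340)*(-132) = (-91 + 340)*(-132) = 249*(-132) = -32868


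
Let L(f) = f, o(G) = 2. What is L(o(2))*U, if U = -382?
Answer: -764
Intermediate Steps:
L(o(2))*U = 2*(-382) = -764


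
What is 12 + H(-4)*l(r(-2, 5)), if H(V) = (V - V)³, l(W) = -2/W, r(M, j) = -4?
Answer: 12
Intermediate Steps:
H(V) = 0 (H(V) = 0³ = 0)
12 + H(-4)*l(r(-2, 5)) = 12 + 0*(-2/(-4)) = 12 + 0*(-2*(-¼)) = 12 + 0*(½) = 12 + 0 = 12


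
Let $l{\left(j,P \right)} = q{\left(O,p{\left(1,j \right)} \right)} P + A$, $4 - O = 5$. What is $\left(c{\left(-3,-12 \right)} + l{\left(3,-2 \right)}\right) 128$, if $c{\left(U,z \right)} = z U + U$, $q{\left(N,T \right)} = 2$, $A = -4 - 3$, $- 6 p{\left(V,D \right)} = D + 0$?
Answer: $2816$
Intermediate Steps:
$O = -1$ ($O = 4 - 5 = -1$)
$p{\left(V,D \right)} = - \frac{D}{6}$ ($p{\left(V,D \right)} = - \frac{D + 0}{6} = - \frac{D}{6}$)
$A = -7$ ($A = -4 - 3 = -7$)
$c{\left(U,z \right)} = U + U z$ ($c{\left(U,z \right)} = U z + U = U + U z$)
$l{\left(j,P \right)} = -7 + 2 P$ ($l{\left(j,P \right)} = 2 P - 7 = -7 + 2 P$)
$\left(c{\left(-3,-12 \right)} + l{\left(3,-2 \right)}\right) 128 = \left(- 3 \left(1 - 12\right) + \left(-7 + 2 \left(-2\right)\right)\right) 128 = \left(\left(-3\right) \left(-11\right) - 11\right) 128 = \left(33 - 11\right) 128 = 22 \cdot 128 = 2816$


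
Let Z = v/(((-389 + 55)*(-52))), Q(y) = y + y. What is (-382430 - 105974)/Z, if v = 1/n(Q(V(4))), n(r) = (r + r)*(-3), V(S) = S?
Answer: 407164832256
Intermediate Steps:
Q(y) = 2*y
n(r) = -6*r (n(r) = (2*r)*(-3) = -6*r)
v = -1/48 (v = 1/(-12*4) = 1/(-6*8) = 1/(-48) = -1/48 ≈ -0.020833)
Z = -1/833664 (Z = -(-1/(52*(-389 + 55)))/48 = -1/(48*((-334*(-52)))) = -1/48/17368 = -1/48*1/17368 = -1/833664 ≈ -1.1995e-6)
(-382430 - 105974)/Z = (-382430 - 105974)/(-1/833664) = -488404*(-833664) = 407164832256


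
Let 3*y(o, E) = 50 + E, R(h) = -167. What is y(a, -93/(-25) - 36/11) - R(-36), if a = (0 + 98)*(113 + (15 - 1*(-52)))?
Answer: 151648/825 ≈ 183.82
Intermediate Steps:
a = 17640 (a = 98*(113 + (15 + 52)) = 98*(113 + 67) = 98*180 = 17640)
y(o, E) = 50/3 + E/3 (y(o, E) = (50 + E)/3 = 50/3 + E/3)
y(a, -93/(-25) - 36/11) - R(-36) = (50/3 + (-93/(-25) - 36/11)/3) - 1*(-167) = (50/3 + (-93*(-1/25) - 36*1/11)/3) + 167 = (50/3 + (93/25 - 36/11)/3) + 167 = (50/3 + (⅓)*(123/275)) + 167 = (50/3 + 41/275) + 167 = 13873/825 + 167 = 151648/825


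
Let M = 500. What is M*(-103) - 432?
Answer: -51932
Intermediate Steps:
M*(-103) - 432 = 500*(-103) - 432 = -51500 - 432 = -51932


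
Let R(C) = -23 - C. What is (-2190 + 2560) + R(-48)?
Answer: 395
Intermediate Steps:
(-2190 + 2560) + R(-48) = (-2190 + 2560) + (-23 - 1*(-48)) = 370 + (-23 + 48) = 370 + 25 = 395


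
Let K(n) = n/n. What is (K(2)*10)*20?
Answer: 200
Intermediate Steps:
K(n) = 1
(K(2)*10)*20 = (1*10)*20 = 10*20 = 200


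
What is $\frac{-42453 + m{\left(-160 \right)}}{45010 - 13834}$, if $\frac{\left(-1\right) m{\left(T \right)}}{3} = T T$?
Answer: $- \frac{39751}{10392} \approx -3.8252$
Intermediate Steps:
$m{\left(T \right)} = - 3 T^{2}$ ($m{\left(T \right)} = - 3 T T = - 3 T^{2}$)
$\frac{-42453 + m{\left(-160 \right)}}{45010 - 13834} = \frac{-42453 - 3 \left(-160\right)^{2}}{45010 - 13834} = \frac{-42453 - 76800}{31176} = \left(-42453 - 76800\right) \frac{1}{31176} = \left(-119253\right) \frac{1}{31176} = - \frac{39751}{10392}$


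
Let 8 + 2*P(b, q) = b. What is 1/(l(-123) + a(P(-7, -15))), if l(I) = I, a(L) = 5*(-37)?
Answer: -1/308 ≈ -0.0032468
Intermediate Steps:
P(b, q) = -4 + b/2
a(L) = -185
1/(l(-123) + a(P(-7, -15))) = 1/(-123 - 185) = 1/(-308) = -1/308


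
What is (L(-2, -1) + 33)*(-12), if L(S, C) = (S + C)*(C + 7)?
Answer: -180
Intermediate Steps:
L(S, C) = (7 + C)*(C + S) (L(S, C) = (C + S)*(7 + C) = (7 + C)*(C + S))
(L(-2, -1) + 33)*(-12) = (((-1)**2 + 7*(-1) + 7*(-2) - 1*(-2)) + 33)*(-12) = ((1 - 7 - 14 + 2) + 33)*(-12) = (-18 + 33)*(-12) = 15*(-12) = -180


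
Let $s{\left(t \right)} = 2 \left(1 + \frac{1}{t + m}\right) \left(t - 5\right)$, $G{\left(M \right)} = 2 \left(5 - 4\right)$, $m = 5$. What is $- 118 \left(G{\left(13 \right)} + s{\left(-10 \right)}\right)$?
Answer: $2596$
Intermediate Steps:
$G{\left(M \right)} = 2$ ($G{\left(M \right)} = 2 \cdot 1 = 2$)
$s{\left(t \right)} = 2 \left(1 + \frac{1}{5 + t}\right) \left(-5 + t\right)$ ($s{\left(t \right)} = 2 \left(1 + \frac{1}{t + 5}\right) \left(t - 5\right) = 2 \left(1 + \frac{1}{5 + t}\right) \left(-5 + t\right)$)
$- 118 \left(G{\left(13 \right)} + s{\left(-10 \right)}\right) = - 118 \left(2 + \frac{2 \left(-30 - 10 + \left(-10\right)^{2}\right)}{5 - 10}\right) = - 118 \left(2 + \frac{2 \left(-30 - 10 + 100\right)}{-5}\right) = - 118 \left(2 + 2 \left(- \frac{1}{5}\right) 60\right) = - 118 \left(2 - 24\right) = \left(-118\right) \left(-22\right) = 2596$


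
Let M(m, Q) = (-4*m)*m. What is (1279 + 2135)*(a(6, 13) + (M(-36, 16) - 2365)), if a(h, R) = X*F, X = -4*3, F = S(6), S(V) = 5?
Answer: -25977126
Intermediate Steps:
M(m, Q) = -4*m²
F = 5
X = -12
a(h, R) = -60 (a(h, R) = -12*5 = -60)
(1279 + 2135)*(a(6, 13) + (M(-36, 16) - 2365)) = (1279 + 2135)*(-60 + (-4*(-36)² - 2365)) = 3414*(-60 + (-4*1296 - 2365)) = 3414*(-60 + (-5184 - 2365)) = 3414*(-60 - 7549) = 3414*(-7609) = -25977126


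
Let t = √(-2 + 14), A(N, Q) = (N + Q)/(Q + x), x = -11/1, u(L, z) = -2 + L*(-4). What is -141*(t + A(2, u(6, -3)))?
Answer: -3384/37 - 282*√3 ≈ -579.90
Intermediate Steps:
u(L, z) = -2 - 4*L
x = -11 (x = -11*1 = -11)
A(N, Q) = (N + Q)/(-11 + Q) (A(N, Q) = (N + Q)/(Q - 11) = (N + Q)/(-11 + Q))
t = 2*√3 (t = √12 = 2*√3 ≈ 3.4641)
-141*(t + A(2, u(6, -3))) = -141*(2*√3 + (2 + (-2 - 4*6))/(-11 + (-2 - 4*6))) = -141*(2*√3 + (2 + (-2 - 24))/(-11 + (-2 - 24))) = -141*(2*√3 + (2 - 26)/(-11 - 26)) = -141*(2*√3 - 24/(-37)) = -141*(2*√3 - 1/37*(-24)) = -141*(2*√3 + 24/37) = -141*(24/37 + 2*√3) = -3384/37 - 282*√3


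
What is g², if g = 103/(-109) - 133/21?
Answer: 5664400/106929 ≈ 52.973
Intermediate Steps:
g = -2380/327 (g = 103*(-1/109) - 133*1/21 = -103/109 - 19/3 = -2380/327 ≈ -7.2783)
g² = (-2380/327)² = 5664400/106929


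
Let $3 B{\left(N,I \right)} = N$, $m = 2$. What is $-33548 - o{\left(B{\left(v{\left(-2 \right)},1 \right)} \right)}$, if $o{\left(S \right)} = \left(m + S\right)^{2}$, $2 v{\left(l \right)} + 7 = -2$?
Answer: $- \frac{134193}{4} \approx -33548.0$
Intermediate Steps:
$v{\left(l \right)} = - \frac{9}{2}$ ($v{\left(l \right)} = - \frac{7}{2} + \frac{1}{2} \left(-2\right) = - \frac{7}{2} - 1 = - \frac{9}{2}$)
$B{\left(N,I \right)} = \frac{N}{3}$
$o{\left(S \right)} = \left(2 + S\right)^{2}$
$-33548 - o{\left(B{\left(v{\left(-2 \right)},1 \right)} \right)} = -33548 - \left(2 + \frac{1}{3} \left(- \frac{9}{2}\right)\right)^{2} = -33548 - \left(2 - \frac{3}{2}\right)^{2} = -33548 - \left(\frac{1}{2}\right)^{2} = -33548 - \frac{1}{4} = - \frac{134193}{4}$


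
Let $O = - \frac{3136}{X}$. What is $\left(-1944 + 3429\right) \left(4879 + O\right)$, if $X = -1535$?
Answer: $\frac{2225243097}{307} \approx 7.2484 \cdot 10^{6}$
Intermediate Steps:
$O = \frac{3136}{1535}$ ($O = - \frac{3136}{-1535} = \left(-3136\right) \left(- \frac{1}{1535}\right) = \frac{3136}{1535} \approx 2.043$)
$\left(-1944 + 3429\right) \left(4879 + O\right) = \left(-1944 + 3429\right) \left(4879 + \frac{3136}{1535}\right) = 1485 \cdot \frac{7492401}{1535} = \frac{2225243097}{307}$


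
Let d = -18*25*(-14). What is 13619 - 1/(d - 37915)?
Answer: 430564686/31615 ≈ 13619.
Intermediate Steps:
d = 6300 (d = -450*(-14) = 6300)
13619 - 1/(d - 37915) = 13619 - 1/(6300 - 37915) = 13619 - 1/(-31615) = 13619 - 1*(-1/31615) = 13619 + 1/31615 = 430564686/31615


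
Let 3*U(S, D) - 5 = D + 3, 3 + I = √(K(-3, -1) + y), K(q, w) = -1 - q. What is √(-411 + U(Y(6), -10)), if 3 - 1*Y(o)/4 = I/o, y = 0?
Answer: I*√3705/3 ≈ 20.29*I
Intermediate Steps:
I = -3 + √2 (I = -3 + √((-1 - 1*(-3)) + 0) = -3 + √((-1 + 3) + 0) = -3 + √(2 + 0) = -3 + √2 ≈ -1.5858)
Y(o) = 12 - 4*(-3 + √2)/o
U(S, D) = 8/3 + D/3 (U(S, D) = 5/3 + (D + 3)/3 = 5/3 + (3 + D)/3 = 5/3 + (1 + D/3) = 8/3 + D/3)
√(-411 + U(Y(6), -10)) = √(-411 + (8/3 + (⅓)*(-10))) = √(-411 + (8/3 - 10/3)) = √(-411 - ⅔) = √(-1235/3) = I*√3705/3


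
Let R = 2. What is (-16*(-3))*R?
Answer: 96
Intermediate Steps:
(-16*(-3))*R = -16*(-3)*2 = 48*2 = 96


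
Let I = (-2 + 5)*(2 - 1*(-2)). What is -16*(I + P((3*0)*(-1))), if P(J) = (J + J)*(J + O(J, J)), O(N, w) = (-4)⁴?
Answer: -192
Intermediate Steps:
I = 12 (I = 3*(2 + 2) = 3*4 = 12)
O(N, w) = 256
P(J) = 2*J*(256 + J) (P(J) = (J + J)*(J + 256) = (2*J)*(256 + J) = 2*J*(256 + J))
-16*(I + P((3*0)*(-1))) = -16*(12 + 2*((3*0)*(-1))*(256 + (3*0)*(-1))) = -16*(12 + 2*(0*(-1))*(256 + 0*(-1))) = -16*(12 + 2*0*(256 + 0)) = -16*(12 + 2*0*256) = -16*(12 + 0) = -16*12 = -192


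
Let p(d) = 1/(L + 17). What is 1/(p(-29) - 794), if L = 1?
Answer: -18/14291 ≈ -0.0012595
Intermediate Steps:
p(d) = 1/18 (p(d) = 1/(1 + 17) = 1/18)
1/(p(-29) - 794) = 1/(1/18 - 794) = 1/(-14291/18) = -18/14291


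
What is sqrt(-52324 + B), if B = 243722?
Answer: sqrt(191398) ≈ 437.49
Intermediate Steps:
sqrt(-52324 + B) = sqrt(-52324 + 243722) = sqrt(191398)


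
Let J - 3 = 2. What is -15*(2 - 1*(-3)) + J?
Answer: -70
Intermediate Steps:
J = 5 (J = 3 + 2 = 5)
-15*(2 - 1*(-3)) + J = -15*(2 - 1*(-3)) + 5 = -15*(2 + 3) + 5 = -15*5 + 5 = -75 + 5 = -70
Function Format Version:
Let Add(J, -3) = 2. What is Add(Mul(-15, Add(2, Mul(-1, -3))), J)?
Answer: -70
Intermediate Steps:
J = 5 (J = Add(3, 2) = 5)
Add(Mul(-15, Add(2, Mul(-1, -3))), J) = Add(Mul(-15, Add(2, Mul(-1, -3))), 5) = Add(Mul(-15, Add(2, 3)), 5) = Add(Mul(-15, 5), 5) = Add(-75, 5) = -70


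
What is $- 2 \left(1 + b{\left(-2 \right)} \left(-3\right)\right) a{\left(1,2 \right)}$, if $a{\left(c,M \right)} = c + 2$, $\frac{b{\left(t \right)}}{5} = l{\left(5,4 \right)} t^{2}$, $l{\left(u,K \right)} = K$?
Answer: $1434$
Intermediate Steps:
$b{\left(t \right)} = 20 t^{2}$ ($b{\left(t \right)} = 5 \cdot 4 t^{2} = 20 t^{2}$)
$a{\left(c,M \right)} = 2 + c$
$- 2 \left(1 + b{\left(-2 \right)} \left(-3\right)\right) a{\left(1,2 \right)} = - 2 \left(1 + 20 \left(-2\right)^{2} \left(-3\right)\right) \left(2 + 1\right) = - 2 \left(1 + 20 \cdot 4 \left(-3\right)\right) 3 = - 2 \left(1 + 80 \left(-3\right)\right) 3 = - 2 \left(1 - 240\right) 3 = \left(-2\right) \left(-239\right) 3 = 478 \cdot 3 = 1434$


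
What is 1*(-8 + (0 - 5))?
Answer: -13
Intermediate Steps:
1*(-8 + (0 - 5)) = 1*(-8 - 5) = 1*(-13) = -13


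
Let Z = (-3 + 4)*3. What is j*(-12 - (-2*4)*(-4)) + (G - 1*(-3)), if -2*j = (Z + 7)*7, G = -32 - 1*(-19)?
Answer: 1530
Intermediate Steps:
Z = 3 (Z = 1*3 = 3)
G = -13 (G = -32 + 19 = -13)
j = -35 (j = -(3 + 7)*7/2 = -5*7 = -½*70 = -35)
j*(-12 - (-2*4)*(-4)) + (G - 1*(-3)) = -35*(-12 - (-2*4)*(-4)) + (-13 - 1*(-3)) = -35*(-12 - (-8)*(-4)) + (-13 + 3) = -35*(-12 - 1*32) - 10 = -35*(-12 - 32) - 10 = -35*(-44) - 10 = 1540 - 10 = 1530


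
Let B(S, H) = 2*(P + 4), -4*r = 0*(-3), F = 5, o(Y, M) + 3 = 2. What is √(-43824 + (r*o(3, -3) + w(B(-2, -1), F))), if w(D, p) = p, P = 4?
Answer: I*√43819 ≈ 209.33*I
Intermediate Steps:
o(Y, M) = -1 (o(Y, M) = -3 + 2 = -1)
r = 0 (r = -0*(-3) = -¼*0 = 0)
B(S, H) = 16 (B(S, H) = 2*(4 + 4) = 2*8 = 16)
√(-43824 + (r*o(3, -3) + w(B(-2, -1), F))) = √(-43824 + (0*(-1) + 5)) = √(-43824 + (0 + 5)) = √(-43824 + 5) = √(-43819) = I*√43819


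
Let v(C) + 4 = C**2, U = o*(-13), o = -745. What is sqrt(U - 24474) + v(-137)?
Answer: 18765 + I*sqrt(14789) ≈ 18765.0 + 121.61*I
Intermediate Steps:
U = 9685 (U = -745*(-13) = 9685)
v(C) = -4 + C**2
sqrt(U - 24474) + v(-137) = sqrt(9685 - 24474) + (-4 + (-137)**2) = sqrt(-14789) + (-4 + 18769) = I*sqrt(14789) + 18765 = 18765 + I*sqrt(14789)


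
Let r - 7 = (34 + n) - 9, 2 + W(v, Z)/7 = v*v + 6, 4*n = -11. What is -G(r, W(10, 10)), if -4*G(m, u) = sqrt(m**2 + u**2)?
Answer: 13*sqrt(50257)/16 ≈ 182.15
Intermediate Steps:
n = -11/4 (n = (1/4)*(-11) = -11/4 ≈ -2.7500)
W(v, Z) = 28 + 7*v**2 (W(v, Z) = -14 + 7*(v*v + 6) = -14 + 7*(v**2 + 6) = -14 + 7*(6 + v**2) = -14 + (42 + 7*v**2) = 28 + 7*v**2)
r = 117/4 (r = 7 + ((34 - 11/4) - 9) = 7 + (125/4 - 9) = 7 + 89/4 = 117/4 ≈ 29.250)
G(m, u) = -sqrt(m**2 + u**2)/4
-G(r, W(10, 10)) = -(-1)*sqrt((117/4)**2 + (28 + 7*10**2)**2)/4 = -(-1)*sqrt(13689/16 + (28 + 7*100)**2)/4 = -(-1)*sqrt(13689/16 + (28 + 700)**2)/4 = -(-1)*sqrt(13689/16 + 728**2)/4 = -(-1)*sqrt(13689/16 + 529984)/4 = -(-1)*sqrt(8493433/16)/4 = -(-1)*13*sqrt(50257)/4/4 = -(-13)*sqrt(50257)/16 = 13*sqrt(50257)/16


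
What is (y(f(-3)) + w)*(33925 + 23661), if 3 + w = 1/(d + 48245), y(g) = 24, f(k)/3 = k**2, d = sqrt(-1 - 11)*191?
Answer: 2815288668255452/2328017797 - 21997852*I*sqrt(3)/2328017797 ≈ 1.2093e+6 - 0.016366*I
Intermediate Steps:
d = 382*I*sqrt(3) (d = sqrt(-12)*191 = (2*I*sqrt(3))*191 = 382*I*sqrt(3) ≈ 661.64*I)
f(k) = 3*k**2
w = -3 + 1/(48245 + 382*I*sqrt(3)) (w = -3 + 1/(382*I*sqrt(3) + 48245) = -3 + 1/(48245 + 382*I*sqrt(3)) ≈ -3.0 - 2.8421e-7*I)
(y(f(-3)) + w)*(33925 + 23661) = (24 + 2*(-573*sqrt(3) + 72367*I)/(-48245*I + 382*sqrt(3)))*(33925 + 23661) = (24 + 2*(-573*sqrt(3) + 72367*I)/(-48245*I + 382*sqrt(3)))*57586 = 1382064 + 115172*(-573*sqrt(3) + 72367*I)/(-48245*I + 382*sqrt(3))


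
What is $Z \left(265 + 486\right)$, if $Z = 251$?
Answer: $188501$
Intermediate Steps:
$Z \left(265 + 486\right) = 251 \left(265 + 486\right) = 251 \cdot 751 = 188501$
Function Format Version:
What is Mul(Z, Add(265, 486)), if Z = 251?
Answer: 188501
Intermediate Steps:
Mul(Z, Add(265, 486)) = Mul(251, Add(265, 486)) = Mul(251, 751) = 188501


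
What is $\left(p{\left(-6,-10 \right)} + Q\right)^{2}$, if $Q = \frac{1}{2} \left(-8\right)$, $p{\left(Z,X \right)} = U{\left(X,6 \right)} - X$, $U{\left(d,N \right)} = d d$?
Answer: $11236$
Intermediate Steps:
$U{\left(d,N \right)} = d^{2}$
$p{\left(Z,X \right)} = X^{2} - X$
$Q = -4$ ($Q = \frac{1}{2} \left(-8\right) = -4$)
$\left(p{\left(-6,-10 \right)} + Q\right)^{2} = \left(- 10 \left(-1 - 10\right) - 4\right)^{2} = \left(\left(-10\right) \left(-11\right) - 4\right)^{2} = \left(110 - 4\right)^{2} = 106^{2} = 11236$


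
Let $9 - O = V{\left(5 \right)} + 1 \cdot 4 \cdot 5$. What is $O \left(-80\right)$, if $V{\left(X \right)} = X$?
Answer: $1280$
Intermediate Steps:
$O = -16$ ($O = 9 - \left(5 + 1 \cdot 4 \cdot 5\right) = 9 - \left(5 + 1 \cdot 20\right) = 9 - \left(5 + 20\right) = 9 - 25 = -16$)
$O \left(-80\right) = \left(-16\right) \left(-80\right) = 1280$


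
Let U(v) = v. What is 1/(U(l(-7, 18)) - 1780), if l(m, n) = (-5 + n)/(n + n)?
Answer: -36/64067 ≈ -0.00056191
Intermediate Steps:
l(m, n) = (-5 + n)/(2*n) (l(m, n) = (-5 + n)/((2*n)) = (-5 + n)*(1/(2*n)) = (-5 + n)/(2*n))
1/(U(l(-7, 18)) - 1780) = 1/((1/2)*(-5 + 18)/18 - 1780) = 1/((1/2)*(1/18)*13 - 1780) = 1/(13/36 - 1780) = 1/(-64067/36) = -36/64067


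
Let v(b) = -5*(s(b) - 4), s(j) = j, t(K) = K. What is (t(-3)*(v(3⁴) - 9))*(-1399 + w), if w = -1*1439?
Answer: -3354516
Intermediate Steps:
w = -1439
v(b) = 20 - 5*b (v(b) = -5*(b - 4) = -5*(-4 + b) = 20 - 5*b)
(t(-3)*(v(3⁴) - 9))*(-1399 + w) = (-3*((20 - 5*3⁴) - 9))*(-1399 - 1439) = -3*((20 - 5*81) - 9)*(-2838) = -3*((20 - 405) - 9)*(-2838) = -3*(-385 - 9)*(-2838) = -3*(-394)*(-2838) = 1182*(-2838) = -3354516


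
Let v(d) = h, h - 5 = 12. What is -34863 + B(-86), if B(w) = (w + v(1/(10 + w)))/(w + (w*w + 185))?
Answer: -261298254/7495 ≈ -34863.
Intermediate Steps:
h = 17 (h = 5 + 12 = 17)
v(d) = 17
B(w) = (17 + w)/(185 + w + w²) (B(w) = (w + 17)/(w + (w*w + 185)) = (17 + w)/(w + (w² + 185)) = (17 + w)/(w + (185 + w²)) = (17 + w)/(185 + w + w²))
-34863 + B(-86) = -34863 + (17 - 86)/(185 - 86 + (-86)²) = -34863 - 69/(185 - 86 + 7396) = -34863 - 69/7495 = -261298254/7495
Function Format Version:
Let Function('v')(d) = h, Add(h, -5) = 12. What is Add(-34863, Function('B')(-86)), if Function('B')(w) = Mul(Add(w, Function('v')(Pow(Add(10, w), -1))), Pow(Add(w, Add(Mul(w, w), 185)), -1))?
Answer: Rational(-261298254, 7495) ≈ -34863.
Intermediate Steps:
h = 17 (h = Add(5, 12) = 17)
Function('v')(d) = 17
Function('B')(w) = Mul(Pow(Add(185, w, Pow(w, 2)), -1), Add(17, w)) (Function('B')(w) = Mul(Add(w, 17), Pow(Add(w, Add(Mul(w, w), 185)), -1)) = Mul(Add(17, w), Pow(Add(w, Add(Pow(w, 2), 185)), -1)) = Mul(Add(17, w), Pow(Add(w, Add(185, Pow(w, 2))), -1)) = Mul(Add(17, w), Pow(Add(185, w, Pow(w, 2)), -1)) = Mul(Pow(Add(185, w, Pow(w, 2)), -1), Add(17, w)))
Add(-34863, Function('B')(-86)) = Add(-34863, Mul(Pow(Add(185, -86, Pow(-86, 2)), -1), Add(17, -86))) = Add(-34863, Mul(Pow(Add(185, -86, 7396), -1), -69)) = Add(-34863, Mul(Pow(7495, -1), -69)) = Add(-34863, Mul(Rational(1, 7495), -69)) = Add(-34863, Rational(-69, 7495)) = Rational(-261298254, 7495)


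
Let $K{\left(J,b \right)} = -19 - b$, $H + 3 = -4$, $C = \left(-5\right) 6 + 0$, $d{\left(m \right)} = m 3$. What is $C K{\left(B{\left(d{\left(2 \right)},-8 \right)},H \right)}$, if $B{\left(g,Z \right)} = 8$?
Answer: $360$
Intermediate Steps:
$d{\left(m \right)} = 3 m$
$C = -30$ ($C = -30 + 0 = -30$)
$H = -7$ ($H = -3 - 4 = -7$)
$C K{\left(B{\left(d{\left(2 \right)},-8 \right)},H \right)} = - 30 \left(-19 - -7\right) = - 30 \left(-19 + 7\right) = \left(-30\right) \left(-12\right) = 360$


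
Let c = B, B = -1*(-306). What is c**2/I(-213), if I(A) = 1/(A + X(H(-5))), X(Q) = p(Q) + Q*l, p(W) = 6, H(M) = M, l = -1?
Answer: -18914472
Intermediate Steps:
B = 306
c = 306
X(Q) = 6 - Q (X(Q) = 6 + Q*(-1) = 6 - Q)
I(A) = 1/(11 + A) (I(A) = 1/(A + (6 - 1*(-5))) = 1/(A + (6 + 5)) = 1/(A + 11) = 1/(11 + A))
c**2/I(-213) = 306**2/(1/(11 - 213)) = 93636/(1/(-202)) = 93636/(-1/202) = 93636*(-202) = -18914472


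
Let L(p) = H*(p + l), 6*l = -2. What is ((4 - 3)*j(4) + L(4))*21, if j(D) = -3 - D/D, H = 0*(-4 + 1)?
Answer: -84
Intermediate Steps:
l = -1/3 (l = (1/6)*(-2) = -1/3 ≈ -0.33333)
H = 0 (H = 0*(-3) = 0)
j(D) = -4 (j(D) = -3 - 1*1 = -3 - 1 = -4)
L(p) = 0 (L(p) = 0*(p - 1/3) = 0*(-1/3 + p) = 0)
((4 - 3)*j(4) + L(4))*21 = ((4 - 3)*(-4) + 0)*21 = (1*(-4) + 0)*21 = (-4 + 0)*21 = -4*21 = -84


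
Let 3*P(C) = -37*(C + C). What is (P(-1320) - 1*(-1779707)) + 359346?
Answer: 2171613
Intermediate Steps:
P(C) = -74*C/3 (P(C) = (-37*(C + C))/3 = (-74*C)/3 = -74*C/3)
(P(-1320) - 1*(-1779707)) + 359346 = (-74/3*(-1320) - 1*(-1779707)) + 359346 = (32560 + 1779707) + 359346 = 1812267 + 359346 = 2171613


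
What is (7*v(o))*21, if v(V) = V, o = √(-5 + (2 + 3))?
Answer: 0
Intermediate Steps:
o = 0 (o = √(-5 + 5) = √0 = 0)
(7*v(o))*21 = (7*0)*21 = 0*21 = 0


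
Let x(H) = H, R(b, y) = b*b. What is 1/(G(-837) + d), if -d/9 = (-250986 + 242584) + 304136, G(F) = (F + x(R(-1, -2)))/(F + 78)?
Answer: -69/183650738 ≈ -3.7571e-7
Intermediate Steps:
R(b, y) = b²
G(F) = (1 + F)/(78 + F) (G(F) = (F + (-1)²)/(F + 78) = (F + 1)/(78 + F) = (1 + F)/(78 + F))
d = -2661606 (d = -9*((-250986 + 242584) + 304136) = -9*(-8402 + 304136) = -9*295734 = -2661606)
1/(G(-837) + d) = 1/((1 - 837)/(78 - 837) - 2661606) = 1/(-836/(-759) - 2661606) = 1/(-1/759*(-836) - 2661606) = 1/(76/69 - 2661606) = 1/(-183650738/69) = -69/183650738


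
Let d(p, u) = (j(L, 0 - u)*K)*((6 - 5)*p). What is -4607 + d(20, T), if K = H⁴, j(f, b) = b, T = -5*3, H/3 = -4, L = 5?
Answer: 6216193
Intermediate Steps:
H = -12 (H = 3*(-4) = -12)
T = -15
K = 20736 (K = (-12)⁴ = 20736)
d(p, u) = -20736*p*u (d(p, u) = ((0 - u)*20736)*((6 - 5)*p) = (-u*20736)*(1*p) = (-20736*u)*p = -20736*p*u)
-4607 + d(20, T) = -4607 - 20736*20*(-15) = -4607 + 6220800 = 6216193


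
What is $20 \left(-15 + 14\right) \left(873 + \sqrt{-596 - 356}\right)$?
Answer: $-17460 - 40 i \sqrt{238} \approx -17460.0 - 617.09 i$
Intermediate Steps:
$20 \left(-15 + 14\right) \left(873 + \sqrt{-596 - 356}\right) = 20 \left(-1\right) \left(873 + \sqrt{-596 - 356}\right) = - 20 \left(873 + \sqrt{-596 - 356}\right) = - 20 \left(873 + \sqrt{-952}\right) = - 20 \left(873 + 2 i \sqrt{238}\right) = -17460 - 40 i \sqrt{238}$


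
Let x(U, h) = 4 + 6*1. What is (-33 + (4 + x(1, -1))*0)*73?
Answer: -2409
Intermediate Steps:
x(U, h) = 10 (x(U, h) = 4 + 6 = 10)
(-33 + (4 + x(1, -1))*0)*73 = (-33 + (4 + 10)*0)*73 = (-33 + 14*0)*73 = (-33 + 0)*73 = -33*73 = -2409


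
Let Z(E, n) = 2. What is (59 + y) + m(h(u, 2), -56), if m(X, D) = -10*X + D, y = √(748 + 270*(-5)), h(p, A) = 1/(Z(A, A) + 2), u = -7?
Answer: ½ + I*√602 ≈ 0.5 + 24.536*I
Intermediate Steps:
h(p, A) = ¼ (h(p, A) = 1/(2 + 2) = 1/4 = ¼)
y = I*√602 (y = √(748 - 1350) = √(-602) = I*√602 ≈ 24.536*I)
m(X, D) = D - 10*X
(59 + y) + m(h(u, 2), -56) = (59 + I*√602) + (-56 - 10*¼) = (59 + I*√602) + (-56 - 5/2) = (59 + I*√602) - 117/2 = ½ + I*√602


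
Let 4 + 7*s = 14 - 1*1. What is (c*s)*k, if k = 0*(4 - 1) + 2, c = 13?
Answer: 234/7 ≈ 33.429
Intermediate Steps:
s = 9/7 (s = -4/7 + (14 - 1*1)/7 = -4/7 + (14 - 1)/7 = -4/7 + (⅐)*13 = -4/7 + 13/7 = 9/7 ≈ 1.2857)
k = 2 (k = 0*3 + 2 = 0 + 2 = 2)
(c*s)*k = (13*(9/7))*2 = (117/7)*2 = 234/7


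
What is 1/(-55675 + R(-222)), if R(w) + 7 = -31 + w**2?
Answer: -1/6429 ≈ -0.00015555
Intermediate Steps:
R(w) = -38 + w**2 (R(w) = -7 + (-31 + w**2) = -38 + w**2)
1/(-55675 + R(-222)) = 1/(-55675 + (-38 + (-222)**2)) = 1/(-55675 + (-38 + 49284)) = 1/(-55675 + 49246) = 1/(-6429) = -1/6429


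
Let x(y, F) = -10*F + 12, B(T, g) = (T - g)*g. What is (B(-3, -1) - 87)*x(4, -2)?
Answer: -2720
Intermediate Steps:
B(T, g) = g*(T - g)
x(y, F) = 12 - 10*F
(B(-3, -1) - 87)*x(4, -2) = (-(-3 - 1*(-1)) - 87)*(12 - 10*(-2)) = (-(-3 + 1) - 87)*(12 + 20) = (-1*(-2) - 87)*32 = (2 - 87)*32 = -85*32 = -2720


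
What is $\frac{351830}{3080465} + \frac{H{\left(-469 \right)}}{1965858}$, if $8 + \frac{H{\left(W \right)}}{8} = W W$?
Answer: $\frac{611210796530}{605575676397} \approx 1.0093$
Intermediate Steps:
$H{\left(W \right)} = -64 + 8 W^{2}$ ($H{\left(W \right)} = -64 + 8 W W = -64 + 8 W^{2}$)
$\frac{351830}{3080465} + \frac{H{\left(-469 \right)}}{1965858} = \frac{351830}{3080465} + \frac{-64 + 8 \left(-469\right)^{2}}{1965858} = 351830 \cdot \frac{1}{3080465} + \left(-64 + 8 \cdot 219961\right) \frac{1}{1965858} = \frac{70366}{616093} + \left(-64 + 1759688\right) \frac{1}{1965858} = \frac{70366}{616093} + 1759624 \cdot \frac{1}{1965858} = \frac{70366}{616093} + \frac{879812}{982929} = \frac{611210796530}{605575676397}$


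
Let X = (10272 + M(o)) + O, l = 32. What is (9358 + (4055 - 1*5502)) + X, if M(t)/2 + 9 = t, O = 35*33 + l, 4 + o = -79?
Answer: 19186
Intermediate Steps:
o = -83 (o = -4 - 79 = -83)
O = 1187 (O = 35*33 + 32 = 1155 + 32 = 1187)
M(t) = -18 + 2*t
X = 11275 (X = (10272 + (-18 + 2*(-83))) + 1187 = (10272 + (-18 - 166)) + 1187 = (10272 - 184) + 1187 = 10088 + 1187 = 11275)
(9358 + (4055 - 1*5502)) + X = (9358 + (4055 - 1*5502)) + 11275 = (9358 + (4055 - 5502)) + 11275 = (9358 - 1447) + 11275 = 7911 + 11275 = 19186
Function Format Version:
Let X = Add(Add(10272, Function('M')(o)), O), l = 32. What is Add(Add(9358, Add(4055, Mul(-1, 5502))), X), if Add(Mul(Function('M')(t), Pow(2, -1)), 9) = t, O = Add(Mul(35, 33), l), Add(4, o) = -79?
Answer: 19186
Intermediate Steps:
o = -83 (o = Add(-4, -79) = -83)
O = 1187 (O = Add(Mul(35, 33), 32) = Add(1155, 32) = 1187)
Function('M')(t) = Add(-18, Mul(2, t))
X = 11275 (X = Add(Add(10272, Add(-18, Mul(2, -83))), 1187) = Add(Add(10272, Add(-18, -166)), 1187) = Add(Add(10272, -184), 1187) = Add(10088, 1187) = 11275)
Add(Add(9358, Add(4055, Mul(-1, 5502))), X) = Add(Add(9358, Add(4055, Mul(-1, 5502))), 11275) = Add(Add(9358, Add(4055, -5502)), 11275) = Add(Add(9358, -1447), 11275) = Add(7911, 11275) = 19186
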